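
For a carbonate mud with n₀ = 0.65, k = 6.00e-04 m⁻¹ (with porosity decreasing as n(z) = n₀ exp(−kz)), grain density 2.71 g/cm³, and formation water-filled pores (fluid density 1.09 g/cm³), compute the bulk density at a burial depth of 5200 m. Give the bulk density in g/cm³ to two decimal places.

Working in km (1 km = 1000 m; k in km⁻¹ = k in m⁻¹ × 1000):
Porosity at depth: n = 0.65·exp(−0.6×5.2) = 0.65×0.0442 = 0.0287
Bulk density: ρ_b = (1−n)ρ_g + n·ρ_f = 0.9713×2.71 + 0.0287×1.09
       = 2.632 + 0.031 = 2.664 g/cm³

2.66 g/cm³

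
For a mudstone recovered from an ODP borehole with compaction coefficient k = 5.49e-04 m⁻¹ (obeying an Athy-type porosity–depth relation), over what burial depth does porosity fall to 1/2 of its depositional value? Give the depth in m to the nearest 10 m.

1260 m

Working in km (1 km = 1000 m; k in km⁻¹ = k in m⁻¹ × 1000):
phi/phi₀ = 1/2 ⇒ exp(−k·Z) = 1/2 ⇒ Z = ln(2) / k
Z = 0.6931 / 0.549 = 1.263 km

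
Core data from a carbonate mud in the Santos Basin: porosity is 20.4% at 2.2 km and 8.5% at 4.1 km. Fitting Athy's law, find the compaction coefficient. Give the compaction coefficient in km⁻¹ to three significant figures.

Athy: phi(d) = phi₀ e^(−kd) ⇒ phi₁/phi₂ = e^{k(d₂−d₁)} ⇒ k = ln(phi₁/phi₂)/(d₂−d₁)
k = ln(0.204/0.085) / (4.1 − 2.2) = ln(2.4) / 1.9 = 0.8755 / 1.9 = 0.4608 km⁻¹

0.461 km⁻¹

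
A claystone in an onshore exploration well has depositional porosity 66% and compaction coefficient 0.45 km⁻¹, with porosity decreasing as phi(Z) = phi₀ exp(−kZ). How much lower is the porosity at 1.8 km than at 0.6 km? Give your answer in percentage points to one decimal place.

21.0 percentage points

phi(0.6) = 0.66·e^(−0.45×0.6) = 0.5038
phi(1.8) = 0.66·e^(−0.45×1.8) = 0.2936
Δphi = 0.5038 − 0.2936 = 0.2102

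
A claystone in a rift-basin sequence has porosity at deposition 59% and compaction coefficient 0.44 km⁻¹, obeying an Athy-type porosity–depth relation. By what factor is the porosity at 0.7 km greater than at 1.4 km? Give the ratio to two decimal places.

1.36

n(z₁)/n(z₂) = e^(−β·z₁)/e^(−β·z₂) = e^{β(z₂−z₁)}
= exp(0.44 × 0.7) = exp(0.308) = 1.3607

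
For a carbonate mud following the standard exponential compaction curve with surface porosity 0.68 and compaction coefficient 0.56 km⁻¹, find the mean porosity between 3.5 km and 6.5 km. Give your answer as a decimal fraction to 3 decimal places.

0.046

⟨φ⟩ = (1/(d₂−d₁)) ∫ φ₀ e^(−kd) dd = φ₀·(e^(−k·d₁) − e^(−k·d₂)) / (k·(d₂−d₁))
e^(−0.56×3.5) = 0.1409; e^(−0.56×6.5) = 0.0263
⟨φ⟩ = 0.68 × (0.1409 − 0.0263) / (0.56 × 3) = 0.68 × 0.0682 = 0.0464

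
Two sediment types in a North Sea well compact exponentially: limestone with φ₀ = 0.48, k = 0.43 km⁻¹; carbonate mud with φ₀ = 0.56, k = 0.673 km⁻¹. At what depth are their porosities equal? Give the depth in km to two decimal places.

0.63 km

Set φ₀ₐ e^(−kₐZ) = φ₀ᵦ e^(−kᵦZ) ⇒ ln(φ₀ₐ/φ₀ᵦ) = (kₐ − kᵦ)·Z
Z = ln(0.48/0.56) / (0.43 − 0.673) = -0.1542 / -0.243 = 0.634 km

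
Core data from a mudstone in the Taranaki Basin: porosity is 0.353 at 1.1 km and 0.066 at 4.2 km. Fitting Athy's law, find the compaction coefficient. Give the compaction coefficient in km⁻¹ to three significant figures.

Athy: φ(z) = φ₀ e^(−βz) ⇒ φ₁/φ₂ = e^{β(z₂−z₁)} ⇒ β = ln(φ₁/φ₂)/(z₂−z₁)
β = ln(0.353/0.066) / (4.2 − 1.1) = ln(5.348) / 3.1 = 1.6768 / 3.1 = 0.5409 km⁻¹

0.541 km⁻¹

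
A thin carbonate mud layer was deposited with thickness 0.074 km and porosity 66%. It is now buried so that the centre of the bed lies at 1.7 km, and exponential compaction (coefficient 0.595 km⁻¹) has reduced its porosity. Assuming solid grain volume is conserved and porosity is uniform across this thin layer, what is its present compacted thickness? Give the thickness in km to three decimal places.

0.033 km

Porosity at 1.7 km: φ = 0.66·exp(−0.595×1.7) = 0.2400
Solid-volume conservation: h(1−φ) = h₀(1−φ₀) ⇒ h = h₀·(1−φ₀)/(1−φ)
h = 0.074 × (1 − 0.66)/(1 − 0.2400) = 0.074 × 0.4474 = 0.0331 km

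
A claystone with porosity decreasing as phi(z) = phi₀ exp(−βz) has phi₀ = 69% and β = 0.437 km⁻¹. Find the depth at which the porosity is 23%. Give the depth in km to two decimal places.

2.51 km

Invert Athy's law: z = ln(phi₀/phi) / β
z = ln(0.69/0.23) / 0.437 = ln(3) / 0.437 = 1.0986 / 0.437 = 2.514 km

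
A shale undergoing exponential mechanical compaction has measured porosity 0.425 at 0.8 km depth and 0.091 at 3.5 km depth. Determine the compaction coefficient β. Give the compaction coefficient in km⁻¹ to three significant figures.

0.571 km⁻¹

Athy: phi(d) = phi₀ e^(−βd) ⇒ phi₁/phi₂ = e^{β(d₂−d₁)} ⇒ β = ln(phi₁/phi₂)/(d₂−d₁)
β = ln(0.425/0.091) / (3.5 − 0.8) = ln(4.67) / 2.7 = 1.5412 / 2.7 = 0.5708 km⁻¹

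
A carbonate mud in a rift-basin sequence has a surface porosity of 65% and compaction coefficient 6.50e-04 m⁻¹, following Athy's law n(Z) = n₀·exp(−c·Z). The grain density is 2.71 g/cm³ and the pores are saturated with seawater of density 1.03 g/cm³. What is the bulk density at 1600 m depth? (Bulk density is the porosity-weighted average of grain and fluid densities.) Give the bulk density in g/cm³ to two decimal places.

2.32 g/cm³

Working in km (1 km = 1000 m; c in km⁻¹ = c in m⁻¹ × 1000):
Porosity at depth: n = 0.65·exp(−0.65×1.6) = 0.65×0.3535 = 0.2297
Bulk density: ρ_b = (1−n)ρ_g + n·ρ_f = 0.7703×2.71 + 0.2297×1.03
       = 2.087 + 0.237 = 2.324 g/cm³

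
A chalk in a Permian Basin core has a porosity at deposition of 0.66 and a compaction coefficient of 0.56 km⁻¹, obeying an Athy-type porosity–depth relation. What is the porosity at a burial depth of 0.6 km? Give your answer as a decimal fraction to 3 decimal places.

n = n₀·exp(−k·z) = 0.66 × exp(−0.56 × 0.6) = 0.66 × exp(−0.336)
  = 0.66 × 0.7146 = 0.4717

0.472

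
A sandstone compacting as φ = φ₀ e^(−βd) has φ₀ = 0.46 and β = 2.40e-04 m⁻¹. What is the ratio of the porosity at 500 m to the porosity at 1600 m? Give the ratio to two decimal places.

Working in km (1 km = 1000 m; β in km⁻¹ = β in m⁻¹ × 1000):
φ(d₁)/φ(d₂) = e^(−β·d₁)/e^(−β·d₂) = e^{β(d₂−d₁)}
= exp(0.24 × 1.1) = exp(0.264) = 1.3021

1.30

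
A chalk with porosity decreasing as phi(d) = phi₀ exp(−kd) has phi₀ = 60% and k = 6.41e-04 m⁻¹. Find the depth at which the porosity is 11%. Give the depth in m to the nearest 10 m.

Working in km (1 km = 1000 m; k in km⁻¹ = k in m⁻¹ × 1000):
Invert Athy's law: d = ln(phi₀/phi) / k
d = ln(0.6/0.11) / 0.641 = ln(5.455) / 0.641 = 1.6964 / 0.641 = 2.647 km

2650 m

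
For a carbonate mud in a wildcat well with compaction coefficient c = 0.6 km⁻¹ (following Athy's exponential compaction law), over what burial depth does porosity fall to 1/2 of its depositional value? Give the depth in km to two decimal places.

1.16 km

φ/φ₀ = 1/2 ⇒ exp(−c·Z) = 1/2 ⇒ Z = ln(2) / c
Z = 0.6931 / 0.6 = 1.155 km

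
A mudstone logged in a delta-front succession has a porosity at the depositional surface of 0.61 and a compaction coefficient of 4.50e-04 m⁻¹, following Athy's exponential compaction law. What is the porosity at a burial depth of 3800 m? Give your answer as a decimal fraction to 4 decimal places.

Working in km (1 km = 1000 m; β in km⁻¹ = β in m⁻¹ × 1000):
n = n₀·exp(−β·Z) = 0.61 × exp(−0.45 × 3.8) = 0.61 × exp(−1.71)
  = 0.61 × 0.1809 = 0.1103

0.1103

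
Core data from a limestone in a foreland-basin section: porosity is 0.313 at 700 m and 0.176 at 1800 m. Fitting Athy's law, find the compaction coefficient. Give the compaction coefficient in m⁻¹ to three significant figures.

0.000523 m⁻¹

Working in km (1 km = 1000 m; k in km⁻¹ = k in m⁻¹ × 1000):
Athy: phi(z) = phi₀ e^(−kz) ⇒ phi₁/phi₂ = e^{k(z₂−z₁)} ⇒ k = ln(phi₁/phi₂)/(z₂−z₁)
k = ln(0.313/0.176) / (1.8 − 0.7) = ln(1.778) / 1.1 = 0.5757 / 1.1 = 0.5234 km⁻¹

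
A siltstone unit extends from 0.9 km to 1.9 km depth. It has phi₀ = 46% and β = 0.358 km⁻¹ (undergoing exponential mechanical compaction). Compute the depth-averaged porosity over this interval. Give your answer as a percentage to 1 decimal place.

28.0%

⟨phi⟩ = (1/(z₂−z₁)) ∫ phi₀ e^(−βz) dz = phi₀·(e^(−β·z₁) − e^(−β·z₂)) / (β·(z₂−z₁))
e^(−0.358×0.9) = 0.7246; e^(−0.358×1.9) = 0.5065
⟨phi⟩ = 0.46 × (0.7246 − 0.5065) / (0.358 × 1) = 0.46 × 0.6090 = 0.2802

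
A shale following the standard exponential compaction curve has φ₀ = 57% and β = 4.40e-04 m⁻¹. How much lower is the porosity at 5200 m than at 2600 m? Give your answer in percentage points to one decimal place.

Working in km (1 km = 1000 m; β in km⁻¹ = β in m⁻¹ × 1000):
φ(2.6) = 0.57·e^(−0.44×2.6) = 0.1816
φ(5.2) = 0.57·e^(−0.44×5.2) = 0.0578
Δφ = 0.1816 − 0.0578 = 0.1237

12.4 percentage points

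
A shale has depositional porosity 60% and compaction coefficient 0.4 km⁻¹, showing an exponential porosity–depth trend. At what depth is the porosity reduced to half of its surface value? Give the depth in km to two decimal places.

phi/phi₀ = 1/2 ⇒ exp(−c·Z) = 1/2 ⇒ Z = ln(2) / c
Z = 0.6931 / 0.4 = 1.733 km

1.73 km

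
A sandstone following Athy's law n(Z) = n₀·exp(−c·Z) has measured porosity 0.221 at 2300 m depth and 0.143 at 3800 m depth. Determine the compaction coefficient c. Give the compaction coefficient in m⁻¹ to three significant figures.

Working in km (1 km = 1000 m; c in km⁻¹ = c in m⁻¹ × 1000):
Athy: n(Z) = n₀ e^(−cZ) ⇒ n₁/n₂ = e^{c(Z₂−Z₁)} ⇒ c = ln(n₁/n₂)/(Z₂−Z₁)
c = ln(0.221/0.143) / (3.8 − 2.3) = ln(1.545) / 1.5 = 0.4353 / 1.5 = 0.2902 km⁻¹

0.000290 m⁻¹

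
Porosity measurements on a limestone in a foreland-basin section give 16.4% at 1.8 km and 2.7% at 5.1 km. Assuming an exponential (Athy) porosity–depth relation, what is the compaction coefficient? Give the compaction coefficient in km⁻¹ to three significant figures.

0.547 km⁻¹

Athy: φ(d) = φ₀ e^(−βd) ⇒ φ₁/φ₂ = e^{β(d₂−d₁)} ⇒ β = ln(φ₁/φ₂)/(d₂−d₁)
β = ln(0.164/0.027) / (5.1 − 1.8) = ln(6.074) / 3.3 = 1.8040 / 3.3 = 0.5467 km⁻¹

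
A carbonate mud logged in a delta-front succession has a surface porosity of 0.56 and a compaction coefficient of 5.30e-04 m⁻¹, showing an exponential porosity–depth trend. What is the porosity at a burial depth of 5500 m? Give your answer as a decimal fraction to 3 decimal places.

0.030

Working in km (1 km = 1000 m; c in km⁻¹ = c in m⁻¹ × 1000):
phi = phi₀·exp(−c·d) = 0.56 × exp(−0.53 × 5.5) = 0.56 × exp(−2.915)
  = 0.56 × 0.0542 = 0.0304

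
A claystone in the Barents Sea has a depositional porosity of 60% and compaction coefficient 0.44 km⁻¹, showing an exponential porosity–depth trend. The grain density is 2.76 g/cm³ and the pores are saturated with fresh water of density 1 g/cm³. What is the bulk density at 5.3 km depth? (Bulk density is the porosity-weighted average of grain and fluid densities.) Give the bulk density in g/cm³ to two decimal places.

Porosity at depth: phi = 0.6·exp(−0.44×5.3) = 0.6×0.0971 = 0.0583
Bulk density: ρ_b = (1−phi)ρ_g + phi·ρ_f = 0.9417×2.76 + 0.0583×1
       = 2.599 + 0.058 = 2.657 g/cm³

2.66 g/cm³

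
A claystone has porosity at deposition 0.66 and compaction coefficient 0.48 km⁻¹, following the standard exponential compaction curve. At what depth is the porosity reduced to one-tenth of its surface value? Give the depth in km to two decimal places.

phi/phi₀ = 1/10 ⇒ exp(−k·Z) = 1/10 ⇒ Z = ln(10) / k
Z = 2.3026 / 0.48 = 4.797 km

4.80 km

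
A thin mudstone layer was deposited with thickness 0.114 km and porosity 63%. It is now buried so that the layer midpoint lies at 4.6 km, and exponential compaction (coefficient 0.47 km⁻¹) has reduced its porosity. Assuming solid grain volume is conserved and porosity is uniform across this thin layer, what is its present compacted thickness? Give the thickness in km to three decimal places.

0.045 km

Porosity at 4.6 km: phi = 0.63·exp(−0.47×4.6) = 0.0725
Solid-volume conservation: h(1−phi) = h₀(1−phi₀) ⇒ h = h₀·(1−phi₀)/(1−phi)
h = 0.114 × (1 − 0.63)/(1 − 0.0725) = 0.114 × 0.3989 = 0.0455 km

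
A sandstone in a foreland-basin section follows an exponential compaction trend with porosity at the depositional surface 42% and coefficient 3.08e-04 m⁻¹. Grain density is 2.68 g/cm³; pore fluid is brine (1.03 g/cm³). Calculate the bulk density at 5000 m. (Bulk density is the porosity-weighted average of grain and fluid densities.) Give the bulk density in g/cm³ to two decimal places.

Working in km (1 km = 1000 m; k in km⁻¹ = k in m⁻¹ × 1000):
Porosity at depth: φ = 0.42·exp(−0.308×5) = 0.42×0.2144 = 0.0900
Bulk density: ρ_b = (1−φ)ρ_g + φ·ρ_f = 0.9100×2.68 + 0.0900×1.03
       = 2.439 + 0.093 = 2.531 g/cm³

2.53 g/cm³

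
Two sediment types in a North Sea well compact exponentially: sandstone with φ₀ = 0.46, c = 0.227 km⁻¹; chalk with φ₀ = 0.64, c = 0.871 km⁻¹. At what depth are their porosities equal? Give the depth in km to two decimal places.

Set φ₀ₐ e^(−cₐd) = φ₀ᵦ e^(−cᵦd) ⇒ ln(φ₀ₐ/φ₀ᵦ) = (cₐ − cᵦ)·d
d = ln(0.46/0.64) / (0.227 − 0.871) = -0.3302 / -0.644 = 0.513 km

0.51 km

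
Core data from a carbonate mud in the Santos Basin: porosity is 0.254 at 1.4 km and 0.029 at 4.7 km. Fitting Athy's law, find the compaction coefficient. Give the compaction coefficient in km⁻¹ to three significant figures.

0.658 km⁻¹

Athy: n(d) = n₀ e^(−kd) ⇒ n₁/n₂ = e^{k(d₂−d₁)} ⇒ k = ln(n₁/n₂)/(d₂−d₁)
k = ln(0.254/0.029) / (4.7 − 1.4) = ln(8.759) / 3.3 = 2.1700 / 3.3 = 0.6576 km⁻¹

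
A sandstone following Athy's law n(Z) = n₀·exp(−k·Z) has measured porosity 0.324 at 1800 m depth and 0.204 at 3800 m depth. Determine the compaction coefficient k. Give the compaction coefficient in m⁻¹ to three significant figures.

Working in km (1 km = 1000 m; k in km⁻¹ = k in m⁻¹ × 1000):
Athy: n(Z) = n₀ e^(−kZ) ⇒ n₁/n₂ = e^{k(Z₂−Z₁)} ⇒ k = ln(n₁/n₂)/(Z₂−Z₁)
k = ln(0.324/0.204) / (3.8 − 1.8) = ln(1.588) / 2 = 0.4626 / 2 = 0.2313 km⁻¹

0.000231 m⁻¹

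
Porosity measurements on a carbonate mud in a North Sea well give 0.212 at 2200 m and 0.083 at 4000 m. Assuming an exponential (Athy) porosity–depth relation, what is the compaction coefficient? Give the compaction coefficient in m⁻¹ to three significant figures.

0.000521 m⁻¹

Working in km (1 km = 1000 m; k in km⁻¹ = k in m⁻¹ × 1000):
Athy: phi(d) = phi₀ e^(−kd) ⇒ phi₁/phi₂ = e^{k(d₂−d₁)} ⇒ k = ln(phi₁/phi₂)/(d₂−d₁)
k = ln(0.212/0.083) / (4 − 2.2) = ln(2.554) / 1.8 = 0.9377 / 1.8 = 0.521 km⁻¹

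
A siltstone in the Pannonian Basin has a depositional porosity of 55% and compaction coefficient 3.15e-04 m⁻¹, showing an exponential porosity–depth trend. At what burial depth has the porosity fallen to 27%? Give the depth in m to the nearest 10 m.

2260 m

Working in km (1 km = 1000 m; β in km⁻¹ = β in m⁻¹ × 1000):
Invert Athy's law: z = ln(φ₀/φ) / β
z = ln(0.55/0.27) / 0.315 = ln(2.037) / 0.315 = 0.7115 / 0.315 = 2.259 km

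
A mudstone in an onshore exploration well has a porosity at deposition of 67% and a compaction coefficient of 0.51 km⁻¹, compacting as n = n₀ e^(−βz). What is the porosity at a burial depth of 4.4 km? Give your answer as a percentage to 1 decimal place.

7.1%

n = n₀·exp(−β·z) = 0.67 × exp(−0.51 × 4.4) = 0.67 × exp(−2.244)
  = 0.67 × 0.1060 = 0.0710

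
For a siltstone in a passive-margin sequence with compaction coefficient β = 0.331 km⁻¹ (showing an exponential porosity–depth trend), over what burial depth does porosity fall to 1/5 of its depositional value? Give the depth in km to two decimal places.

4.86 km

phi/phi₀ = 1/5 ⇒ exp(−β·d) = 1/5 ⇒ d = ln(5) / β
d = 1.6094 / 0.331 = 4.862 km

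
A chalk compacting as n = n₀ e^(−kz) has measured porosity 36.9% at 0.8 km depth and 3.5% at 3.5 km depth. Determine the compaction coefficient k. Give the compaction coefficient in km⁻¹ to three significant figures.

0.872 km⁻¹

Athy: n(z) = n₀ e^(−kz) ⇒ n₁/n₂ = e^{k(z₂−z₁)} ⇒ k = ln(n₁/n₂)/(z₂−z₁)
k = ln(0.369/0.035) / (3.5 − 0.8) = ln(10.54) / 2.7 = 2.3554 / 2.7 = 0.8724 km⁻¹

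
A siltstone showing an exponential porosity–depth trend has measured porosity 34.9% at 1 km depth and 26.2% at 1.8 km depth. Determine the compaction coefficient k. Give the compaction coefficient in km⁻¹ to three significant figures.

Athy: φ(d) = φ₀ e^(−kd) ⇒ φ₁/φ₂ = e^{k(d₂−d₁)} ⇒ k = ln(φ₁/φ₂)/(d₂−d₁)
k = ln(0.349/0.262) / (1.8 − 1) = ln(1.332) / 0.8 = 0.2867 / 0.8 = 0.3584 km⁻¹

0.358 km⁻¹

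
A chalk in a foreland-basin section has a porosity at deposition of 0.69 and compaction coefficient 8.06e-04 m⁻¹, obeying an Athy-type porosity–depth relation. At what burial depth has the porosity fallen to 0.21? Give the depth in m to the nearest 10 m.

1480 m

Working in km (1 km = 1000 m; k in km⁻¹ = k in m⁻¹ × 1000):
Invert Athy's law: d = ln(n₀/n) / k
d = ln(0.69/0.21) / 0.806 = ln(3.286) / 0.806 = 1.1896 / 0.806 = 1.476 km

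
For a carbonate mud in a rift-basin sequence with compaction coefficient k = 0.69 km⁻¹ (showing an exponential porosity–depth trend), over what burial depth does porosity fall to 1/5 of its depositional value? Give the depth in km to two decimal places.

n/n₀ = 1/5 ⇒ exp(−k·Z) = 1/5 ⇒ Z = ln(5) / k
Z = 1.6094 / 0.69 = 2.333 km

2.33 km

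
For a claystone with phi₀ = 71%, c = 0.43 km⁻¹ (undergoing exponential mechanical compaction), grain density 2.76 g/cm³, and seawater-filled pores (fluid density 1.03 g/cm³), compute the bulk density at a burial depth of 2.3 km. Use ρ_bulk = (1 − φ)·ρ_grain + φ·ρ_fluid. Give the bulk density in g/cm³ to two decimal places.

Porosity at depth: phi = 0.71·exp(−0.43×2.3) = 0.71×0.3719 = 0.2641
Bulk density: ρ_b = (1−phi)ρ_g + phi·ρ_f = 0.7359×2.76 + 0.2641×1.03
       = 2.031 + 0.272 = 2.303 g/cm³

2.30 g/cm³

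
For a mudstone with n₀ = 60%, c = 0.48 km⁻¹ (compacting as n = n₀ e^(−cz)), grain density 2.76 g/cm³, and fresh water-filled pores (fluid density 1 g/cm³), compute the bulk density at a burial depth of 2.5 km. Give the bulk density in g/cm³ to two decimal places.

2.44 g/cm³

Porosity at depth: n = 0.6·exp(−0.48×2.5) = 0.6×0.3012 = 0.1807
Bulk density: ρ_b = (1−n)ρ_g + n·ρ_f = 0.8193×2.76 + 0.1807×1
       = 2.261 + 0.181 = 2.442 g/cm³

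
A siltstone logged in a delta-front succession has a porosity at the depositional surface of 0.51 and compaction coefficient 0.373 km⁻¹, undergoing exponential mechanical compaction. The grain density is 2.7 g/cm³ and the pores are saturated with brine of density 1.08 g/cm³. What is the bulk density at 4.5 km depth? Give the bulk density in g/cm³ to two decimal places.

2.55 g/cm³

Porosity at depth: n = 0.51·exp(−0.373×4.5) = 0.51×0.1867 = 0.0952
Bulk density: ρ_b = (1−n)ρ_g + n·ρ_f = 0.9048×2.7 + 0.0952×1.08
       = 2.443 + 0.103 = 2.546 g/cm³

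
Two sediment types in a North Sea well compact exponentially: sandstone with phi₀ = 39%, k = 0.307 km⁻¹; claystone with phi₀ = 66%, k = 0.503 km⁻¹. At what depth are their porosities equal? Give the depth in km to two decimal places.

Set phi₀ₐ e^(−kₐd) = phi₀ᵦ e^(−kᵦd) ⇒ ln(phi₀ₐ/phi₀ᵦ) = (kₐ − kᵦ)·d
d = ln(0.39/0.66) / (0.307 − 0.503) = -0.5261 / -0.196 = 2.684 km

2.68 km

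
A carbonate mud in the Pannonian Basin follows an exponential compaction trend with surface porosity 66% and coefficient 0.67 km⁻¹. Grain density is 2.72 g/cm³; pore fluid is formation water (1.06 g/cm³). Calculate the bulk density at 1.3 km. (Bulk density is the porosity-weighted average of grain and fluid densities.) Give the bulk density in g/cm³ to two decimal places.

Porosity at depth: phi = 0.66·exp(−0.67×1.3) = 0.66×0.4185 = 0.2762
Bulk density: ρ_b = (1−phi)ρ_g + phi·ρ_f = 0.7238×2.72 + 0.2762×1.06
       = 1.969 + 0.293 = 2.261 g/cm³

2.26 g/cm³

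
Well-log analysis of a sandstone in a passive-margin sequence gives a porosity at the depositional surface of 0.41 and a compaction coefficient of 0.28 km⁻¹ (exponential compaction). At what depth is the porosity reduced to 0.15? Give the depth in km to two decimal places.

3.59 km

Invert Athy's law: Z = ln(phi₀/phi) / β
Z = ln(0.41/0.15) / 0.28 = ln(2.733) / 0.28 = 1.0055 / 0.28 = 3.591 km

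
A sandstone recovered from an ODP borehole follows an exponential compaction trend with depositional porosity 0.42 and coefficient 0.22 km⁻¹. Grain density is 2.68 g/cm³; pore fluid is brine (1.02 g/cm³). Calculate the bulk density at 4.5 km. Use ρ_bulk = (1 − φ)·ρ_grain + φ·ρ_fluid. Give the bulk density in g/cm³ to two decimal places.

2.42 g/cm³

Porosity at depth: n = 0.42·exp(−0.22×4.5) = 0.42×0.3716 = 0.1561
Bulk density: ρ_b = (1−n)ρ_g + n·ρ_f = 0.8439×2.68 + 0.1561×1.02
       = 2.262 + 0.159 = 2.421 g/cm³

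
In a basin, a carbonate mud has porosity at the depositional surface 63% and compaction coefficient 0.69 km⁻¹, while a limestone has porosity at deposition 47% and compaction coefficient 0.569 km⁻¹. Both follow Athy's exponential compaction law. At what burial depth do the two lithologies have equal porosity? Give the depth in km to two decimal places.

Set φ₀ₐ e^(−βₐZ) = φ₀ᵦ e^(−βᵦZ) ⇒ ln(φ₀ₐ/φ₀ᵦ) = (βₐ − βᵦ)·Z
Z = ln(0.63/0.47) / (0.69 − 0.569) = 0.2930 / 0.121 = 2.421 km

2.42 km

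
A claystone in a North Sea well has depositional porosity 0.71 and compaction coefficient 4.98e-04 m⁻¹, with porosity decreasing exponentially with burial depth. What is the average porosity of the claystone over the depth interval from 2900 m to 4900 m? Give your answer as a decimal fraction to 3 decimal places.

Working in km (1 km = 1000 m; k in km⁻¹ = k in m⁻¹ × 1000):
⟨phi⟩ = (1/(z₂−z₁)) ∫ phi₀ e^(−kz) dz = phi₀·(e^(−k·z₁) − e^(−k·z₂)) / (k·(z₂−z₁))
e^(−0.498×2.9) = 0.2359; e^(−0.498×4.9) = 0.0871
⟨phi⟩ = 0.71 × (0.2359 − 0.0871) / (0.498 × 2) = 0.71 × 0.1494 = 0.1061

0.106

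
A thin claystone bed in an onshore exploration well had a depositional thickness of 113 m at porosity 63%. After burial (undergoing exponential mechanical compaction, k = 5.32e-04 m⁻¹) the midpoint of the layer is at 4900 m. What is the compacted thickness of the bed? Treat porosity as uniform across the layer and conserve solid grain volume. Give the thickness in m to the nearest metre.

Working in km (1 km = 1000 m; k in km⁻¹ = k in m⁻¹ × 1000):
Porosity at 4.9 km: n = 0.63·exp(−0.532×4.9) = 0.0465
Solid-volume conservation: h(1−n) = h₀(1−n₀) ⇒ h = h₀·(1−n₀)/(1−n)
h = 0.113 × (1 − 0.63)/(1 − 0.0465) = 0.113 × 0.3880 = 0.0438 km

44 m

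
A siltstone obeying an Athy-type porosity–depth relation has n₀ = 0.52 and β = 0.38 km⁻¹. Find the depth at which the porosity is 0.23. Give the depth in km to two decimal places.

Invert Athy's law: d = ln(n₀/n) / β
d = ln(0.52/0.23) / 0.38 = ln(2.261) / 0.38 = 0.8157 / 0.38 = 2.147 km

2.15 km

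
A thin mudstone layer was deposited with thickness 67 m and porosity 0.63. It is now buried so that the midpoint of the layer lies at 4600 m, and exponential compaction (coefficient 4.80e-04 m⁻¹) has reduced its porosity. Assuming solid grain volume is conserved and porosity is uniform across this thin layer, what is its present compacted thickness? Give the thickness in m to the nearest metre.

27 m

Working in km (1 km = 1000 m; k in km⁻¹ = k in m⁻¹ × 1000):
Porosity at 4.6 km: φ = 0.63·exp(−0.48×4.6) = 0.0692
Solid-volume conservation: h(1−φ) = h₀(1−φ₀) ⇒ h = h₀·(1−φ₀)/(1−φ)
h = 0.067 × (1 − 0.63)/(1 − 0.0692) = 0.067 × 0.3975 = 0.0266 km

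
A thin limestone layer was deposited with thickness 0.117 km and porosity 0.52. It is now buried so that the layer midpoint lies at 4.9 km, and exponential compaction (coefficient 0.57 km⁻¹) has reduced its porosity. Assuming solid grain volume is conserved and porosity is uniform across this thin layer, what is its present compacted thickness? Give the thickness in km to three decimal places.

Porosity at 4.9 km: n = 0.52·exp(−0.57×4.9) = 0.0318
Solid-volume conservation: h(1−n) = h₀(1−n₀) ⇒ h = h₀·(1−n₀)/(1−n)
h = 0.117 × (1 − 0.52)/(1 − 0.0318) = 0.117 × 0.4958 = 0.0580 km

0.058 km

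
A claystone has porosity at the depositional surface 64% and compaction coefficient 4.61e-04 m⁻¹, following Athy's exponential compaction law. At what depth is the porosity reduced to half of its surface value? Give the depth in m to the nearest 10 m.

1500 m

Working in km (1 km = 1000 m; k in km⁻¹ = k in m⁻¹ × 1000):
φ/φ₀ = 1/2 ⇒ exp(−k·z) = 1/2 ⇒ z = ln(2) / k
z = 0.6931 / 0.461 = 1.504 km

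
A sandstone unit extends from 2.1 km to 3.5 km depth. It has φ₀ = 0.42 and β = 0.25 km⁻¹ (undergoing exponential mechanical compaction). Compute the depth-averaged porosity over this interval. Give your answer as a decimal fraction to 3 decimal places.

⟨φ⟩ = (1/(Z₂−Z₁)) ∫ φ₀ e^(−βZ) dZ = φ₀·(e^(−β·Z₁) − e^(−β·Z₂)) / (β·(Z₂−Z₁))
e^(−0.25×2.1) = 0.5916; e^(−0.25×3.5) = 0.4169
⟨φ⟩ = 0.42 × (0.5916 − 0.4169) / (0.25 × 1.4) = 0.42 × 0.4991 = 0.2096

0.210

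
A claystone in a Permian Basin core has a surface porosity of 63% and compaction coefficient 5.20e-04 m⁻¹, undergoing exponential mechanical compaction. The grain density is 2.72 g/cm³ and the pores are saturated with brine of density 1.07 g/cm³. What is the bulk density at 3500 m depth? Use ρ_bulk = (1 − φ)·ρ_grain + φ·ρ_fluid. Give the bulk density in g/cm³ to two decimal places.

2.55 g/cm³

Working in km (1 km = 1000 m; k in km⁻¹ = k in m⁻¹ × 1000):
Porosity at depth: n = 0.63·exp(−0.52×3.5) = 0.63×0.1620 = 0.1021
Bulk density: ρ_b = (1−n)ρ_g + n·ρ_f = 0.8979×2.72 + 0.1021×1.07
       = 2.442 + 0.109 = 2.552 g/cm³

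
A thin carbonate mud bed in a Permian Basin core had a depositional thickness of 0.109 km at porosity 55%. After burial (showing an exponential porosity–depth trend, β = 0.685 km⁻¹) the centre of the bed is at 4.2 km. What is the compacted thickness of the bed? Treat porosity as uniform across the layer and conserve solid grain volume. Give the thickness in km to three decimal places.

0.051 km

Porosity at 4.2 km: φ = 0.55·exp(−0.685×4.2) = 0.0310
Solid-volume conservation: h(1−φ) = h₀(1−φ₀) ⇒ h = h₀·(1−φ₀)/(1−φ)
h = 0.109 × (1 − 0.55)/(1 − 0.0310) = 0.109 × 0.4644 = 0.0506 km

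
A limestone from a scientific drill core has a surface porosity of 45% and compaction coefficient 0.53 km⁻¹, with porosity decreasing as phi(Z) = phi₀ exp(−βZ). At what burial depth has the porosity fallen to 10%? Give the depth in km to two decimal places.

2.84 km

Invert Athy's law: Z = ln(phi₀/phi) / β
Z = ln(0.45/0.1) / 0.53 = ln(4.5) / 0.53 = 1.5041 / 0.53 = 2.838 km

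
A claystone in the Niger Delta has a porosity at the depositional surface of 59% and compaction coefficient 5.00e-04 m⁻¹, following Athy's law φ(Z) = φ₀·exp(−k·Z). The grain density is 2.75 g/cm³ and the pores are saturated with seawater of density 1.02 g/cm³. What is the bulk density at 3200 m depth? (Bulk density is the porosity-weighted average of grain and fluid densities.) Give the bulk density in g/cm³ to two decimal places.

Working in km (1 km = 1000 m; k in km⁻¹ = k in m⁻¹ × 1000):
Porosity at depth: φ = 0.59·exp(−0.5×3.2) = 0.59×0.2019 = 0.1191
Bulk density: ρ_b = (1−φ)ρ_g + φ·ρ_f = 0.8809×2.75 + 0.1191×1.02
       = 2.422 + 0.122 = 2.544 g/cm³

2.54 g/cm³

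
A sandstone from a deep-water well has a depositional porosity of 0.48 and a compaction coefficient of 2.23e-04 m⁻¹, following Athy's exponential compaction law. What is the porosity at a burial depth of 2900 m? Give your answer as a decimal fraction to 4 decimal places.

Working in km (1 km = 1000 m; k in km⁻¹ = k in m⁻¹ × 1000):
phi = phi₀·exp(−k·Z) = 0.48 × exp(−0.223 × 2.9) = 0.48 × exp(−0.6467)
  = 0.48 × 0.5238 = 0.2514

0.2514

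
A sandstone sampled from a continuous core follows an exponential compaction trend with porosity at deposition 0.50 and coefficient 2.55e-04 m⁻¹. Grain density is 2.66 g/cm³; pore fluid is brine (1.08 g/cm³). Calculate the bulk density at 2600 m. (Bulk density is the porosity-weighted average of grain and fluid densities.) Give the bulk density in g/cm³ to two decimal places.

Working in km (1 km = 1000 m; β in km⁻¹ = β in m⁻¹ × 1000):
Porosity at depth: n = 0.5·exp(−0.255×2.6) = 0.5×0.5153 = 0.2577
Bulk density: ρ_b = (1−n)ρ_g + n·ρ_f = 0.7423×2.66 + 0.2577×1.08
       = 1.975 + 0.278 = 2.253 g/cm³

2.25 g/cm³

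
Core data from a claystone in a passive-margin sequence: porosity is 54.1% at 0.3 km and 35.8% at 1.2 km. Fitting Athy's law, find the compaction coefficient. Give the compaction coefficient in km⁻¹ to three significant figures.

0.459 km⁻¹

Athy: φ(z) = φ₀ e^(−βz) ⇒ φ₁/φ₂ = e^{β(z₂−z₁)} ⇒ β = ln(φ₁/φ₂)/(z₂−z₁)
β = ln(0.541/0.358) / (1.2 − 0.3) = ln(1.511) / 0.9 = 0.4129 / 0.9 = 0.4588 km⁻¹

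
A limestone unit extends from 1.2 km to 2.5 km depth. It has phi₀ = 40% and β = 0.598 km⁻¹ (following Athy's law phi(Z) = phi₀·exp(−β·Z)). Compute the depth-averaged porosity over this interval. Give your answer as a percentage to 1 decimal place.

⟨phi⟩ = (1/(Z₂−Z₁)) ∫ phi₀ e^(−βZ) dZ = phi₀·(e^(−β·Z₁) − e^(−β·Z₂)) / (β·(Z₂−Z₁))
e^(−0.598×1.2) = 0.4879; e^(−0.598×2.5) = 0.2242
⟨phi⟩ = 0.4 × (0.4879 − 0.2242) / (0.598 × 1.3) = 0.4 × 0.3392 = 0.1357

13.6%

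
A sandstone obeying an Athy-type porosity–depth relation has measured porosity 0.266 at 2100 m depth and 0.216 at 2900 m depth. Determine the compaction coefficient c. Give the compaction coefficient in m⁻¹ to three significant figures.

0.000260 m⁻¹

Working in km (1 km = 1000 m; c in km⁻¹ = c in m⁻¹ × 1000):
Athy: phi(Z) = phi₀ e^(−cZ) ⇒ phi₁/phi₂ = e^{c(Z₂−Z₁)} ⇒ c = ln(phi₁/phi₂)/(Z₂−Z₁)
c = ln(0.266/0.216) / (2.9 − 2.1) = ln(1.231) / 0.8 = 0.2082 / 0.8 = 0.2603 km⁻¹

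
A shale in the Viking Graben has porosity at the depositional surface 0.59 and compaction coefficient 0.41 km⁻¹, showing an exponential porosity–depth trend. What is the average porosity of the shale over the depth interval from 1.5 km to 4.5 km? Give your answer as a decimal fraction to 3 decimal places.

0.184

⟨φ⟩ = (1/(z₂−z₁)) ∫ φ₀ e^(−kz) dz = φ₀·(e^(−k·z₁) − e^(−k·z₂)) / (k·(z₂−z₁))
e^(−0.41×1.5) = 0.5406; e^(−0.41×4.5) = 0.1580
⟨φ⟩ = 0.59 × (0.5406 − 0.1580) / (0.41 × 3) = 0.59 × 0.3111 = 0.1835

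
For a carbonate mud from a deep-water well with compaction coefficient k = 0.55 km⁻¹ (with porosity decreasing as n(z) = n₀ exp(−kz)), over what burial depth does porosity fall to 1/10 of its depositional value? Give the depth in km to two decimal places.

n/n₀ = 1/10 ⇒ exp(−k·z) = 1/10 ⇒ z = ln(10) / k
z = 2.3026 / 0.55 = 4.187 km

4.19 km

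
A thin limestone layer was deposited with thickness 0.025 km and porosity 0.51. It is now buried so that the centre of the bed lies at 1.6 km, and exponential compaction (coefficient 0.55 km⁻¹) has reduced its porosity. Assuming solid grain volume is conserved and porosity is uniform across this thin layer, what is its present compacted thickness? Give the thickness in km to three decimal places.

Porosity at 1.6 km: n = 0.51·exp(−0.55×1.6) = 0.2115
Solid-volume conservation: h(1−n) = h₀(1−n₀) ⇒ h = h₀·(1−n₀)/(1−n)
h = 0.025 × (1 − 0.51)/(1 − 0.2115) = 0.025 × 0.6215 = 0.0155 km

0.016 km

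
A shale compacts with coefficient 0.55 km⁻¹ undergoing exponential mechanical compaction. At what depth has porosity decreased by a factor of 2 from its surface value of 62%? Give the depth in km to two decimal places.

1.26 km

n/n₀ = 1/2 ⇒ exp(−c·d) = 1/2 ⇒ d = ln(2) / c
d = 0.6931 / 0.55 = 1.260 km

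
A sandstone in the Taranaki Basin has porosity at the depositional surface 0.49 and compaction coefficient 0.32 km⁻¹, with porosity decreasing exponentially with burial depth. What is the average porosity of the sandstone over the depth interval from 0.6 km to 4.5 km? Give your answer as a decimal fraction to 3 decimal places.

0.231

⟨n⟩ = (1/(d₂−d₁)) ∫ n₀ e^(−cd) dd = n₀·(e^(−c·d₁) − e^(−c·d₂)) / (c·(d₂−d₁))
e^(−0.32×0.6) = 0.8253; e^(−0.32×4.5) = 0.2369
⟨n⟩ = 0.49 × (0.8253 − 0.2369) / (0.32 × 3.9) = 0.49 × 0.4715 = 0.2310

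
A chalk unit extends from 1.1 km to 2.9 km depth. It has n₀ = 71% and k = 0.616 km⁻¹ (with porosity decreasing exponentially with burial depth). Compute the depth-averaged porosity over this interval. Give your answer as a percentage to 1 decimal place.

⟨n⟩ = (1/(d₂−d₁)) ∫ n₀ e^(−kd) dd = n₀·(e^(−k·d₁) − e^(−k·d₂)) / (k·(d₂−d₁))
e^(−0.616×1.1) = 0.5078; e^(−0.616×2.9) = 0.1676
⟨n⟩ = 0.71 × (0.5078 − 0.1676) / (0.616 × 1.8) = 0.71 × 0.3069 = 0.2179

21.8%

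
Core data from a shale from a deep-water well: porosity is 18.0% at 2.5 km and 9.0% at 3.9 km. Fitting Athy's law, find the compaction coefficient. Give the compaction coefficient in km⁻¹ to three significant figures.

Athy: phi(Z) = phi₀ e^(−βZ) ⇒ phi₁/phi₂ = e^{β(Z₂−Z₁)} ⇒ β = ln(phi₁/phi₂)/(Z₂−Z₁)
β = ln(0.18/0.09) / (3.9 − 2.5) = ln(2) / 1.4 = 0.6931 / 1.4 = 0.4951 km⁻¹

0.495 km⁻¹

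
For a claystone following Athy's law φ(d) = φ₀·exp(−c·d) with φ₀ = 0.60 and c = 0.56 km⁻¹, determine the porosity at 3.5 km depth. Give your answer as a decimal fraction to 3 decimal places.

φ = φ₀·exp(−c·d) = 0.6 × exp(−0.56 × 3.5) = 0.6 × exp(−1.96)
  = 0.6 × 0.1409 = 0.0845

0.085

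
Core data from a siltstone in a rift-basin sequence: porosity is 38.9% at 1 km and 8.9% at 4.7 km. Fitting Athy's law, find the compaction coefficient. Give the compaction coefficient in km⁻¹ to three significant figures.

Athy: phi(Z) = phi₀ e^(−cZ) ⇒ phi₁/phi₂ = e^{c(Z₂−Z₁)} ⇒ c = ln(phi₁/phi₂)/(Z₂−Z₁)
c = ln(0.389/0.089) / (4.7 − 1) = ln(4.371) / 3.7 = 1.4749 / 3.7 = 0.3986 km⁻¹

0.399 km⁻¹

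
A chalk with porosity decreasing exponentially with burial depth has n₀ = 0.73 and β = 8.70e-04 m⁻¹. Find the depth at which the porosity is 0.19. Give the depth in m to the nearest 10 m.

Working in km (1 km = 1000 m; β in km⁻¹ = β in m⁻¹ × 1000):
Invert Athy's law: d = ln(n₀/n) / β
d = ln(0.73/0.19) / 0.87 = ln(3.842) / 0.87 = 1.3460 / 0.87 = 1.547 km

1550 m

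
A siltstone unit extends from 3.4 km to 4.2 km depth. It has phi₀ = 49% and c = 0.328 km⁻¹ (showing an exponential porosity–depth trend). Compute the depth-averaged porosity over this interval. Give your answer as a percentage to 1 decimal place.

14.1%

⟨phi⟩ = (1/(z₂−z₁)) ∫ phi₀ e^(−cz) dz = phi₀·(e^(−c·z₁) − e^(−c·z₂)) / (c·(z₂−z₁))
e^(−0.328×3.4) = 0.3278; e^(−0.328×4.2) = 0.2522
⟨phi⟩ = 0.49 × (0.3278 − 0.2522) / (0.328 × 0.8) = 0.49 × 0.2884 = 0.1413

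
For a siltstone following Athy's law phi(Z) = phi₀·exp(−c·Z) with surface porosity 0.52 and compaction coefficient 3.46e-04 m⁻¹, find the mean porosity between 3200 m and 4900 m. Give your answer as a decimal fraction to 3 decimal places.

0.130

Working in km (1 km = 1000 m; c in km⁻¹ = c in m⁻¹ × 1000):
⟨phi⟩ = (1/(Z₂−Z₁)) ∫ phi₀ e^(−cZ) dZ = phi₀·(e^(−c·Z₁) − e^(−c·Z₂)) / (c·(Z₂−Z₁))
e^(−0.346×3.2) = 0.3305; e^(−0.346×4.9) = 0.1835
⟨phi⟩ = 0.52 × (0.3305 − 0.1835) / (0.346 × 1.7) = 0.52 × 0.2498 = 0.1299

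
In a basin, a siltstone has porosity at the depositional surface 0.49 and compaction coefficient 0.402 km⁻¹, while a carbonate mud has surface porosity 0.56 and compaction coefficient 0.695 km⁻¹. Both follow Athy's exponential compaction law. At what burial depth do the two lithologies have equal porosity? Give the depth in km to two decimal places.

0.46 km

Set φ₀ₐ e^(−βₐz) = φ₀ᵦ e^(−βᵦz) ⇒ ln(φ₀ₐ/φ₀ᵦ) = (βₐ − βᵦ)·z
z = ln(0.49/0.56) / (0.402 − 0.695) = -0.1335 / -0.293 = 0.456 km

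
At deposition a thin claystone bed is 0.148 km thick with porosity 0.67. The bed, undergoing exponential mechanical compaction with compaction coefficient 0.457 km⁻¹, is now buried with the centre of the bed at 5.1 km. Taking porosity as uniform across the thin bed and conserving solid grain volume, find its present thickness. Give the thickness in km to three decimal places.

Porosity at 5.1 km: φ = 0.67·exp(−0.457×5.1) = 0.0651
Solid-volume conservation: h(1−φ) = h₀(1−φ₀) ⇒ h = h₀·(1−φ₀)/(1−φ)
h = 0.148 × (1 − 0.67)/(1 − 0.0651) = 0.148 × 0.3530 = 0.0522 km

0.052 km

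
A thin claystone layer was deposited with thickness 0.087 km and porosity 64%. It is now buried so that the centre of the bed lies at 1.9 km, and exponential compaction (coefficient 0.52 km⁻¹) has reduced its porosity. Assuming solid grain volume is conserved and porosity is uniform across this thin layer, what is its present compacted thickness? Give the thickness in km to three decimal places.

0.041 km

Porosity at 1.9 km: phi = 0.64·exp(−0.52×1.9) = 0.2383
Solid-volume conservation: h(1−phi) = h₀(1−phi₀) ⇒ h = h₀·(1−phi₀)/(1−phi)
h = 0.087 × (1 − 0.64)/(1 − 0.2383) = 0.087 × 0.4726 = 0.0411 km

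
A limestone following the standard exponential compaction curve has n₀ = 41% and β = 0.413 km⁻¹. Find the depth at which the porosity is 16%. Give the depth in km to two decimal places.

2.28 km

Invert Athy's law: Z = ln(n₀/n) / β
Z = ln(0.41/0.16) / 0.413 = ln(2.562) / 0.413 = 0.9410 / 0.413 = 2.278 km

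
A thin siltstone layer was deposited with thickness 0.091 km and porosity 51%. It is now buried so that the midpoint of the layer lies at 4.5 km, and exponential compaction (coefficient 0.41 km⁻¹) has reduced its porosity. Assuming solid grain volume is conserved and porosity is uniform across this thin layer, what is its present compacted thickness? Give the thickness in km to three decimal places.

0.048 km

Porosity at 4.5 km: n = 0.51·exp(−0.41×4.5) = 0.0806
Solid-volume conservation: h(1−n) = h₀(1−n₀) ⇒ h = h₀·(1−n₀)/(1−n)
h = 0.091 × (1 − 0.51)/(1 − 0.0806) = 0.091 × 0.5330 = 0.0485 km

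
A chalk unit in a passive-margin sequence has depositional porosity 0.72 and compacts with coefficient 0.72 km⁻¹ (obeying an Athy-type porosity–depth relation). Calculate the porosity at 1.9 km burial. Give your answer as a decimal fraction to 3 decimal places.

φ = φ₀·exp(−k·z) = 0.72 × exp(−0.72 × 1.9) = 0.72 × exp(−1.368)
  = 0.72 × 0.2546 = 0.1833

0.183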